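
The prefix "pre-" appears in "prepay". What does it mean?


Prefix: pre-
Example: prepay = pre- + pay
Meaning = before


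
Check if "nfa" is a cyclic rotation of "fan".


Word: "fan", Candidate: "nfa"
Method: check if candidate is substring of word+word
"fanfan" contains "nfa"? Yes
Is rotation = Yes


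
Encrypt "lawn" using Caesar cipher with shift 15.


Word: "lawn"
Shift: 15
Each letter → (letter + shift) mod 26:
  'l' (11) + 15 = 0 → 'a'
  'a' (0) + 15 = 15 → 'p'
  'w' (22) + 15 = 11 → 'l'
  'n' (13) + 15 = 2 → 'c'
Result = "aplc"


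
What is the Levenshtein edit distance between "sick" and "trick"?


Word 1: "sick" (length 4)
Word 2: "trick" (length 5)
One optimal edit sequence (insert/delete/substitute each cost 1):
  1. insert 't'  (+1)
  2. substitute 's' -> 'r'  (+1)
  3. keep 'i'
  4. keep 'c'
  5. keep 'k'
Total edit operations: 2
Edit distance = 2


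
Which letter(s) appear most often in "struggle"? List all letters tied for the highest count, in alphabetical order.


Word: "struggle"
Letter counts:
  'e': 1
  'g': 2
  'l': 1
  'r': 1
  's': 1
  't': 1
  'u': 1
Maximum count = 2
Most frequent = 'g' (2 times each)


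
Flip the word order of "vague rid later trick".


Original: "vague rid later trick"
Words (1..n): vague | rid | later | trick
Reversed (n..1): trick | later | rid | vague
Result = "trick later rid vague"


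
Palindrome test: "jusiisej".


Word: "jusiisej"
Reversed: "jesiisuj"
Forward == Backward? jusiisej != jesiisuj
Palindrome = No


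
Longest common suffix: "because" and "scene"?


Word 1: "because"
Word 2: "scene"
Comparing from end:
  Pos -1: 'e' == 'e'
  Pos -2: 's' != 'n' (stop)
LCS = "e" (length 1)


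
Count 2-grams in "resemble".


Word: "resemble" (length 8)
Number of 2-grams = length - 2 + 1 = 8 - 2 + 1
= 7


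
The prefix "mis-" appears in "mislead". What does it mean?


Prefix: mis-
Example: mislead (mis- + lead)
Meaning = wrongly


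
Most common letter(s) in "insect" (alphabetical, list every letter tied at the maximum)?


Word: "insect"
Letter counts:
  'c': 1
  'e': 1
  'i': 1
  'n': 1
  's': 1
  't': 1
Maximum count = 1
Most frequent = 'c', 'e', 'i', 'n', 's', 't' (1 time each)


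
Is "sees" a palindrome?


Word: "sees"
Reversed: "sees"
Forward == Backward? sees == sees
Palindrome = Yes


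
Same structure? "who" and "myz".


Pattern of "who": [0, 1, 2]
Pattern of "myz": [0, 1, 2]
Patterns match
Same pattern = Yes


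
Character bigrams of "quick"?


Word: "quick" (length 5)
Number of bigrams = 5 - 2 + 1 = 4
  Position 0: "qu"
  Position 1: "ui"
  Position 2: "ic"
  Position 3: "ck"
Bigrams = "qu", "ui", "ic", "ck"


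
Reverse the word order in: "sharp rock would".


Original: "sharp rock would"
Words (1..n): sharp | rock | would
Reversed (n..1): would | rock | sharp
Result = "would rock sharp"


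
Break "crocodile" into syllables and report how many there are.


Word: "crocodile"
Syllable breakdown: croc · o · dile
Counting: 3 parts
= 3 syllables


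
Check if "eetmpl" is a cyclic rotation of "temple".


Word: "temple", Candidate: "eetmpl"
Method: check if candidate is substring of word+word
"templetemple" contains "eetmpl"? No
Is rotation = No


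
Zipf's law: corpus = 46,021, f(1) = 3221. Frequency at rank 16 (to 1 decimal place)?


Zipf's law: f(r) = f(1) / r
f(1) = 3221
f(16) = 3221 / 16
= 201.3 occurrences


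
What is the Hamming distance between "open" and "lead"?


Comparing character by character (same length = 4):
  Pos 0: 'o' vs 'l' !=
  Pos 1: 'p' vs 'e' !=
  Pos 2: 'e' vs 'a' !=
  Pos 3: 'n' vs 'd' !=
Hamming distance = 4


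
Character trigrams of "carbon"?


Word: "carbon" (length 6)
Number of trigrams = 6 - 3 + 1 = 4
  Position 0: "car"
  Position 1: "arb"
  Position 2: "rbo"
  Position 3: "bon"
Trigrams = "car", "arb", "rbo", "bon"


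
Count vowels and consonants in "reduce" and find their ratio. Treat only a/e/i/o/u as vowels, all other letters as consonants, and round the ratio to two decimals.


Word: "reduce"
Vowels (a,e,i,o,u): 3
Consonants: 3
Ratio = 3/3
= 1.00


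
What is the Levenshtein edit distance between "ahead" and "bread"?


Word 1: "ahead" (length 5)
Word 2: "bread" (length 5)
One optimal edit sequence (insert/delete/substitute each cost 1):
  1. substitute 'a' -> 'b'  (+1)
  2. substitute 'h' -> 'r'  (+1)
  3. keep 'e'
  4. keep 'a'
  5. keep 'd'
Total edit operations: 2
Edit distance = 2


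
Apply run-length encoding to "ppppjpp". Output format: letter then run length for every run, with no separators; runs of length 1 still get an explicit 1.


String: "ppppjpp"
Scanning for consecutive runs:
  'p' x 4
  'j' x 1
  'p' x 2
RLE = "p4j1p2"


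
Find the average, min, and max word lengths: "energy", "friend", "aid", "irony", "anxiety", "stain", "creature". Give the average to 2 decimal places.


Lengths: "energy"=6, "friend"=6, "aid"=3, "irony"=5, "anxiety"=7, "stain"=5, "creature"=8
Sum = 40, Count = 7
Average = 40/7 = 5.71
= avg=5.71, min=3, max=8


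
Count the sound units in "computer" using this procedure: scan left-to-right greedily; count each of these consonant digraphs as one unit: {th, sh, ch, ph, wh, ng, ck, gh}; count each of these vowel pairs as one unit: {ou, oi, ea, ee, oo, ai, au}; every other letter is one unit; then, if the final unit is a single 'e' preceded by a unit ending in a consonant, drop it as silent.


Word: "computer" (8 letters)
Left-to-right scan:
  (1) 'c' (letter)
  (2) 'o' (letter)
  (3) 'm' (letter)
  (4) 'p' (letter)
  (5) 'u' (letter)
  (6) 't' (letter)
  (7) 'e' (letter)
  (8) 'r' (letter)
Units from scan: 8
Sound units = 8 units


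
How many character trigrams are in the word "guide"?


Word: "guide" (length 5)
Number of 3-grams = length - 3 + 1 = 5 - 3 + 1
= 3


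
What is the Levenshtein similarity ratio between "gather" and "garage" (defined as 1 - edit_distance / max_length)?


Word 1: "gather" (length 6)
Word 2: "garage" (length 6)
One optimal edit sequence:
  1. keep 'g'
  2. keep 'a'
  3. substitute 't' -> 'r'  (+1)
  4. substitute 'h' -> 'a'  (+1)
  5. substitute 'e' -> 'g'  (+1)
  6. substitute 'r' -> 'e'  (+1)
Edit distance = 4
Max length = max(6, 6) = 6
Similarity = 1 - 4/6
= 0.3333


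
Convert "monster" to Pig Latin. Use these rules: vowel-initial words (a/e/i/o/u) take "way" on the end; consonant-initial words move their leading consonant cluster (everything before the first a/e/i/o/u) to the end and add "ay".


Word: "monster"
Starts with consonant(s) → move to end, add 'ay'
Consonant cluster: "m"
Pig Latin = "onstermay"


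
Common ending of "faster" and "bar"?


Word 1: "faster"
Word 2: "bar"
Comparing from end:
  Pos -1: 'r' == 'r'
  Pos -2: 'e' != 'a' (stop)
LCS = "r" (length 1)


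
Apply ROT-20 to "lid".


Word: "lid"
Shift: 20
Each letter → (letter + shift) mod 26:
  'l' (11) + 20 = 5 → 'f'
  'i' (8) + 20 = 2 → 'c'
  'd' (3) + 20 = 23 → 'x'
Result = "fcx"


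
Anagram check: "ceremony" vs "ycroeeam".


Word 1: "ceremony" → sorted: ceemnory
Word 2: "ycroeeam" → sorted: aceemory
Same letters? ceemnory != aceemory
Anagram = No


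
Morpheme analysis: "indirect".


Word: "indirect"
Morphemes: in- / direct
Each morpheme carries meaning
= 2 morphemes


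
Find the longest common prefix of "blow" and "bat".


Word 1: "blow"
Word 2: "bat"
Comparing from start:
  Pos 0: 'b' == 'b'
  Pos 1: 'l' != 'a' (stop)
LCP = "b" (length 1)


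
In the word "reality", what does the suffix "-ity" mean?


Suffix: -ity
Example: reality = real + -ity
Meaning = quality of


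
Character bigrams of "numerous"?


Word: "numerous" (length 8)
Number of bigrams = 8 - 2 + 1 = 7
  Position 0: "nu"
  Position 1: "um"
  Position 2: "me"
  Position 3: "er"
  Position 4: "ro"
  Position 5: "ou"
  Position 6: "us"
Bigrams = "nu", "um", "me", "er", "ro", "ou", "us"


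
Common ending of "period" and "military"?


Word 1: "period"
Word 2: "military"
Comparing from end:
  Pos -1: 'd' != 'y' (stop)
LCS = "" (length 0)


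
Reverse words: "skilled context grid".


Original: "skilled context grid"
Words (1..n): skilled | context | grid
Reversed (n..1): grid | context | skilled
Result = "grid context skilled"


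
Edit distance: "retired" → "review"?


Word 1: "retired" (length 7)
Word 2: "review" (length 6)
One optimal edit sequence (insert/delete/substitute each cost 1):
  1. keep 'r'
  2. keep 'e'
  3. substitute 't' -> 'v'  (+1)
  4. keep 'i'
  5. delete 'r'  (+1)
  6. keep 'e'
  7. substitute 'd' -> 'w'  (+1)
Total edit operations: 3
Edit distance = 3


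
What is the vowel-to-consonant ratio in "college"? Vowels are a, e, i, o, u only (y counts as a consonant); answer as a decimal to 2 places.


Word: "college"
Vowels (a,e,i,o,u): 3
Consonants: 4
Ratio = 3/4
= 0.75


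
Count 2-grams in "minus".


Word: "minus" (length 5)
Number of 2-grams = length - 2 + 1 = 5 - 2 + 1
= 4


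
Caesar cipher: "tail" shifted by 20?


Word: "tail"
Shift: 20
Each letter → (letter + shift) mod 26:
  't' (19) + 20 = 13 → 'n'
  'a' (0) + 20 = 20 → 'u'
  'i' (8) + 20 = 2 → 'c'
  'l' (11) + 20 = 5 → 'f'
Result = "nucf"


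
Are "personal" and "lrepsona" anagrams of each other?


Word 1: "personal" → sorted: aelnoprs
Word 2: "lrepsona" → sorted: aelnoprs
Same letters? aelnoprs == aelnoprs
Anagram = Yes


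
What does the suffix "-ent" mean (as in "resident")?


Suffix: -ent
As in: resident -> reside + -ent, with a spelling change
Meaning = one who / that which


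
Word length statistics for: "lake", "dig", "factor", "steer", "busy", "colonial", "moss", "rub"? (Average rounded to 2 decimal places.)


Lengths: "lake"=4, "dig"=3, "factor"=6, "steer"=5, "busy"=4, "colonial"=8, "moss"=4, "rub"=3
Sum = 37, Count = 8
Average = 37/8 = 4.63
= avg=4.63, min=3, max=8


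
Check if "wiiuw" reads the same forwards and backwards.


Word: "wiiuw"
Reversed: "wuiiw"
Forward == Backward? wiiuw != wuiiw
Palindrome = No


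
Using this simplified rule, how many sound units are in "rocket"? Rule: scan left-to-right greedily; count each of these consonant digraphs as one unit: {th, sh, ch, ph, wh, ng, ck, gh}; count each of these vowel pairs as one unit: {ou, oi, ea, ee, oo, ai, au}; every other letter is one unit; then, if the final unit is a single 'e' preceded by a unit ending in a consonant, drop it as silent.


Word: "rocket" (6 letters)
Left-to-right scan:
  (1) 'r' (letter)
  (2) 'o' (letter)
  (3) 'ck' (digraph)
  (4) 'e' (letter)
  (5) 't' (letter)
Units from scan: 5
Sound units = 5 units


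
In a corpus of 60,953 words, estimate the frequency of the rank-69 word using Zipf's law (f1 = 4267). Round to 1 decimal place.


Zipf's law: f(r) = f(1) / r
f(1) = 4267
f(69) = 4267 / 69
= 61.8 occurrences


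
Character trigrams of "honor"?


Word: "honor" (length 5)
Number of trigrams = 5 - 3 + 1 = 3
  Position 0: "hon"
  Position 1: "ono"
  Position 2: "nor"
Trigrams = "hon", "ono", "nor"


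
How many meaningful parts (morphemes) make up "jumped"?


Word: "jumped"
Morphemes: jump + -ed
Each morpheme carries meaning
= 2 morphemes


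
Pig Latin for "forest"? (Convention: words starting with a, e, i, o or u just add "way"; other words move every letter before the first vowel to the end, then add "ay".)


Word: "forest"
Starts with consonant(s) → move to end, add 'ay'
Consonant cluster: "f"
Pig Latin = "orestfay"


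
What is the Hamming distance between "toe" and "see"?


Comparing character by character (same length = 3):
  Pos 0: 't' vs 's' !=
  Pos 1: 'o' vs 'e' !=
  Pos 2: 'e' vs 'e' =
Hamming distance = 2


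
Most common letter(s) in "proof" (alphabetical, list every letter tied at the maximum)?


Word: "proof"
Letter counts:
  'f': 1
  'o': 2
  'p': 1
  'r': 1
Maximum count = 2
Most frequent = 'o' (2 times each)


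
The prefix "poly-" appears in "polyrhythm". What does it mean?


Prefix: poly-
As in: polyrhythm -> poly- + rhythm
Meaning = many


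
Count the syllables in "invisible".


Word: "invisible"
Syllable breakdown: in-vis-i-ble
Counting: 4 parts
= 4 syllables


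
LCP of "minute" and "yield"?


Word 1: "minute"
Word 2: "yield"
Comparing from start:
  Pos 0: 'm' != 'y' (stop)
LCP = "" (length 0)


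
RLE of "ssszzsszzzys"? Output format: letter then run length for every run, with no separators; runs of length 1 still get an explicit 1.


String: "ssszzsszzzys"
Scanning for consecutive runs:
  's' x 3
  'z' x 2
  's' x 2
  'z' x 3
  'y' x 1
  's' x 1
RLE = "s3z2s2z3y1s1"


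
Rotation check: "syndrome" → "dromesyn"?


Word: "syndrome", Candidate: "dromesyn"
Method: check if candidate is substring of word+word
"syndromesyndrome" contains "dromesyn"? Yes
Is rotation = Yes


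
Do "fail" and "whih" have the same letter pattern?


Pattern of "fail": [0, 1, 2, 3]
Pattern of "whih": [0, 1, 2, 1]
Patterns do not match
Same pattern = No


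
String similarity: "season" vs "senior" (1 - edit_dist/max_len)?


Word 1: "season" (length 6)
Word 2: "senior" (length 6)
One optimal edit sequence:
  1. keep 's'
  2. keep 'e'
  3. substitute 'a' -> 'n'  (+1)
  4. substitute 's' -> 'i'  (+1)
  5. keep 'o'
  6. substitute 'n' -> 'r'  (+1)
Edit distance = 3
Max length = max(6, 6) = 6
Similarity = 1 - 3/6
= 0.5000


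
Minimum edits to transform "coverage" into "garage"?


Word 1: "coverage" (length 8)
Word 2: "garage" (length 6)
One optimal edit sequence (insert/delete/substitute each cost 1):
  1. delete 'c'  (+1)
  2. delete 'o'  (+1)
  3. substitute 'v' -> 'g'  (+1)
  4. substitute 'e' -> 'a'  (+1)
  5. keep 'r'
  6. keep 'a'
  7. keep 'g'
  8. keep 'e'
Total edit operations: 4
Edit distance = 4


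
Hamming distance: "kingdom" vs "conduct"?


Comparing character by character (same length = 7):
  Pos 0: 'k' vs 'c' !=
  Pos 1: 'i' vs 'o' !=
  Pos 2: 'n' vs 'n' =
  Pos 3: 'g' vs 'd' !=
  Pos 4: 'd' vs 'u' !=
  Pos 5: 'o' vs 'c' !=
  Pos 6: 'm' vs 't' !=
Hamming distance = 6


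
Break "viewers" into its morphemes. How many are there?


Word: "viewers"
Morphemes: view | -er | -s
Each morpheme carries meaning
= 3 morphemes


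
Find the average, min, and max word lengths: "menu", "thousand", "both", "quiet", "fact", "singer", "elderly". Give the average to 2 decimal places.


Lengths: "menu"=4, "thousand"=8, "both"=4, "quiet"=5, "fact"=4, "singer"=6, "elderly"=7
Sum = 38, Count = 7
Average = 38/7 = 5.43
= avg=5.43, min=4, max=8


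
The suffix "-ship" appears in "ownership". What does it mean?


Suffix: -ship
Example: ownership = owner + -ship
Meaning = state / position


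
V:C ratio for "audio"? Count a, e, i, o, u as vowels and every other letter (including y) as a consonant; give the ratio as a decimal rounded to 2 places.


Word: "audio"
Vowels (a,e,i,o,u): 4
Consonants: 1
Ratio = 4/1
= 4.00


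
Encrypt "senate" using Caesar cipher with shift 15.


Word: "senate"
Shift: 15
Each letter → (letter + shift) mod 26:
  's' (18) + 15 = 7 → 'h'
  'e' (4) + 15 = 19 → 't'
  'n' (13) + 15 = 2 → 'c'
  'a' (0) + 15 = 15 → 'p'
  't' (19) + 15 = 8 → 'i'
  'e' (4) + 15 = 19 → 't'
Result = "htcpit"


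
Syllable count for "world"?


Word: "world"
Syllable breakdown: world
Counting: 1 part
= 1 syllable


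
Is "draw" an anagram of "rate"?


Word 1: "rate" → sorted: aert
Word 2: "draw" → sorted: adrw
Same letters? aert != adrw
Anagram = No


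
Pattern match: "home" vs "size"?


Pattern of "home": [0, 1, 2, 3]
Pattern of "size": [0, 1, 2, 3]
Patterns match
Same pattern = Yes


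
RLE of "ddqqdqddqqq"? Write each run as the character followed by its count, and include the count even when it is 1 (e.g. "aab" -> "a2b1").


String: "ddqqdqddqqq"
Scanning for consecutive runs:
  'd' x 2
  'q' x 2
  'd' x 1
  'q' x 1
  'd' x 2
  'q' x 3
RLE = "d2q2d1q1d2q3"


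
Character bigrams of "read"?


Word: "read" (length 4)
Number of bigrams = 4 - 2 + 1 = 3
  Position 0: "re"
  Position 1: "ea"
  Position 2: "ad"
Bigrams = "re", "ea", "ad"


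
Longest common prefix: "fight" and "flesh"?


Word 1: "fight"
Word 2: "flesh"
Comparing from start:
  Pos 0: 'f' == 'f'
  Pos 1: 'i' != 'l' (stop)
LCP = "f" (length 1)


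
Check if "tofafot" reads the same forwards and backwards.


Word: "tofafot"
Reversed: "tofafot"
Forward == Backward? tofafot == tofafot
Palindrome = Yes


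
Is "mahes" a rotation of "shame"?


Word: "shame", Candidate: "mahes"
Method: check if candidate is substring of word+word
"shameshame" contains "mahes"? No
Is rotation = No


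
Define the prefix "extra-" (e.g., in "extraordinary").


Prefix: extra-
As in: extraordinary -> extra- + ordinary
Meaning = beyond


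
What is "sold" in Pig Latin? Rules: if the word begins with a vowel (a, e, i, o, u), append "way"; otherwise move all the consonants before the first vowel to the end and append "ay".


Word: "sold"
Starts with consonant(s) → move to end, add 'ay'
Consonant cluster: "s"
Pig Latin = "oldsay"


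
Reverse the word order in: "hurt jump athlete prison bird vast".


Original: "hurt jump athlete prison bird vast"
Words (1..n): hurt | jump | athlete | prison | bird | vast
Reversed (n..1): vast | bird | prison | athlete | jump | hurt
Result = "vast bird prison athlete jump hurt"


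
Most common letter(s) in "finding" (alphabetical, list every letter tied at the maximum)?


Word: "finding"
Letter counts:
  'd': 1
  'f': 1
  'g': 1
  'i': 2
  'n': 2
Maximum count = 2
Most frequent = 'i', 'n' (2 times each)


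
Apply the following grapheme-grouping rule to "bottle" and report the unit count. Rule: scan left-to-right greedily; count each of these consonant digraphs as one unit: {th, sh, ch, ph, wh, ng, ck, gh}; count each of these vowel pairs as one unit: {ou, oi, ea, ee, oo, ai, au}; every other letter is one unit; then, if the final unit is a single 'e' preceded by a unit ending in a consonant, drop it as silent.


Word: "bottle" (6 letters)
Left-to-right scan:
  [1] 'b' (letter)
  [2] 'o' (letter)
  [3] 't' (letter)
  [4] 't' (letter)
  [5] 'l' (letter)
  [6] 'e' (letter)
Units from scan: 6
Final unit is 'e' after a consonant -> drop as silent (-1)
Sound units = 5 units


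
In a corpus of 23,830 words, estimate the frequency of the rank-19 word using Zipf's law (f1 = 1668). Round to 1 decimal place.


Zipf's law: f(r) = f(1) / r
f(1) = 1668
f(19) = 1668 / 19
= 87.8 occurrences


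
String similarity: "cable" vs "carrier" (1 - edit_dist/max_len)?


Word 1: "cable" (length 5)
Word 2: "carrier" (length 7)
One optimal edit sequence:
  1. keep 'c'
  2. keep 'a'
  3. insert 'r'  (+1)
  4. substitute 'b' -> 'r'  (+1)
  5. substitute 'l' -> 'i'  (+1)
  6. keep 'e'
  7. insert 'r'  (+1)
Edit distance = 4
Max length = max(5, 7) = 7
Similarity = 1 - 4/7
= 0.4286


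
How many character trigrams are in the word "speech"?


Word: "speech" (length 6)
Number of 3-grams = length - 3 + 1 = 6 - 3 + 1
= 4


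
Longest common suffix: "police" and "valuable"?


Word 1: "police"
Word 2: "valuable"
Comparing from end:
  Pos -1: 'e' == 'e'
  Pos -2: 'c' != 'l' (stop)
LCS = "e" (length 1)


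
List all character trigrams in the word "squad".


Word: "squad" (length 5)
Number of trigrams = 5 - 3 + 1 = 3
  Position 0: "squ"
  Position 1: "qua"
  Position 2: "uad"
Trigrams = "squ", "qua", "uad"


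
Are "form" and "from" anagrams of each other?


Word 1: "form" → sorted: fmor
Word 2: "from" → sorted: fmor
Same letters? fmor == fmor
Anagram = Yes


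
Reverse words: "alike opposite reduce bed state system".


Original: "alike opposite reduce bed state system"
Words (1..n): alike | opposite | reduce | bed | state | system
Reversed (n..1): system | state | bed | reduce | opposite | alike
Result = "system state bed reduce opposite alike"


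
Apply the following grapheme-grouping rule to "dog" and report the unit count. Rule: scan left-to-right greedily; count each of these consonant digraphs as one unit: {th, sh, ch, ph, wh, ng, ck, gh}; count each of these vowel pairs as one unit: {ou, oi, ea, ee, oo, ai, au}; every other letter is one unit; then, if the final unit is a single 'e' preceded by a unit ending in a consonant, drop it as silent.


Word: "dog" (3 letters)
Left-to-right scan:
  [1] 'd' (letter)
  [2] 'o' (letter)
  [3] 'g' (letter)
Units from scan: 3
Sound units = 3 units


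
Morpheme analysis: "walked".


Word: "walked"
Morphemes: walk | -ed
Each morpheme carries meaning
= 2 morphemes


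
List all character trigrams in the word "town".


Word: "town" (length 4)
Number of trigrams = 4 - 3 + 1 = 2
  Position 0: "tow"
  Position 1: "own"
Trigrams = "tow", "own"


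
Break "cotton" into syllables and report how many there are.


Word: "cotton"
Syllable breakdown: cot · ton
Counting: 2 parts
= 2 syllables


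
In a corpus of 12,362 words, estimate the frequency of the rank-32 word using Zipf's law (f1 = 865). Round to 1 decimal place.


Zipf's law: f(r) = f(1) / r
f(1) = 865
f(32) = 865 / 32
= 27.0 occurrences


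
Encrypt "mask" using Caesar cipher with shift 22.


Word: "mask"
Shift: 22
Each letter → (letter + shift) mod 26:
  'm' (12) + 22 = 8 → 'i'
  'a' (0) + 22 = 22 → 'w'
  's' (18) + 22 = 14 → 'o'
  'k' (10) + 22 = 6 → 'g'
Result = "iwog"


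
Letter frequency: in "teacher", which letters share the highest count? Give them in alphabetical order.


Word: "teacher"
Letter counts:
  'a': 1
  'c': 1
  'e': 2
  'h': 1
  'r': 1
  't': 1
Maximum count = 2
Most frequent = 'e' (2 times each)


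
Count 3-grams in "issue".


Word: "issue" (length 5)
Number of 3-grams = length - 3 + 1 = 5 - 3 + 1
= 3


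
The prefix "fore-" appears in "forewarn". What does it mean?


Prefix: fore-
Example: forewarn = fore- + warn
Meaning = before


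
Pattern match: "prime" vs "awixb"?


Pattern of "prime": [0, 1, 2, 3, 4]
Pattern of "awixb": [0, 1, 2, 3, 4]
Patterns match
Same pattern = Yes


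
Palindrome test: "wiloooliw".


Word: "wiloooliw"
Reversed: "wiloooliw"
Forward == Backward? wiloooliw == wiloooliw
Palindrome = Yes


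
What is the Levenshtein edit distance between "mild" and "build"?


Word 1: "mild" (length 4)
Word 2: "build" (length 5)
One optimal edit sequence (insert/delete/substitute each cost 1):
  1. insert 'b'  (+1)
  2. substitute 'm' -> 'u'  (+1)
  3. keep 'i'
  4. keep 'l'
  5. keep 'd'
Total edit operations: 2
Edit distance = 2


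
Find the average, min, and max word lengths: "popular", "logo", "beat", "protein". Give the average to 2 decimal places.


Lengths: "popular"=7, "logo"=4, "beat"=4, "protein"=7
Sum = 22, Count = 4
Average = 22/4 = 5.50
= avg=5.50, min=4, max=7


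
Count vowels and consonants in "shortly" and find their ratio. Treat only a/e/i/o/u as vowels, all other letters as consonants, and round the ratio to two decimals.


Word: "shortly"
Vowels (a,e,i,o,u): 1
Consonants: 6
Ratio = 1/6
= 0.17


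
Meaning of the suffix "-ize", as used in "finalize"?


Suffix: -ize
As in: finalize -> final + -ize
Meaning = to make


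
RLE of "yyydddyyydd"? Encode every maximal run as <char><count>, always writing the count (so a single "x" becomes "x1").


String: "yyydddyyydd"
Scanning for consecutive runs:
  'y' x 3
  'd' x 3
  'y' x 3
  'd' x 2
RLE = "y3d3y3d2"


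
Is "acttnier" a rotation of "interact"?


Word: "interact", Candidate: "acttnier"
Method: check if candidate is substring of word+word
"interactinteract" contains "acttnier"? No
Is rotation = No


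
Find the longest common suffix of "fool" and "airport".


Word 1: "fool"
Word 2: "airport"
Comparing from end:
  Pos -1: 'l' != 't' (stop)
LCS = "" (length 0)


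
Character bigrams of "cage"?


Word: "cage" (length 4)
Number of bigrams = 4 - 2 + 1 = 3
  Position 0: "ca"
  Position 1: "ag"
  Position 2: "ge"
Bigrams = "ca", "ag", "ge"


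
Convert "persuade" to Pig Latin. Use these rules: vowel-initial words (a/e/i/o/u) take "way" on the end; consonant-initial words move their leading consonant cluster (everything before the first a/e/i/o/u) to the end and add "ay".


Word: "persuade"
Starts with consonant(s) → move to end, add 'ay'
Consonant cluster: "p"
Pig Latin = "ersuadepay"


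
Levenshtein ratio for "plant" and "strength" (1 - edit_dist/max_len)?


Word 1: "plant" (length 5)
Word 2: "strength" (length 8)
One optimal edit sequence:
  1. insert 's'  (+1)
  2. substitute 'p' -> 't'  (+1)
  3. substitute 'l' -> 'r'  (+1)
  4. substitute 'a' -> 'e'  (+1)
  5. keep 'n'
  6. insert 'g'  (+1)
  7. keep 't'
  8. insert 'h'  (+1)
Edit distance = 6
Max length = max(5, 8) = 8
Similarity = 1 - 6/8
= 0.2500


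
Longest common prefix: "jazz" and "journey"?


Word 1: "jazz"
Word 2: "journey"
Comparing from start:
  Pos 0: 'j' == 'j'
  Pos 1: 'a' != 'o' (stop)
LCP = "j" (length 1)


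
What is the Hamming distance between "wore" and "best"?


Comparing character by character (same length = 4):
  Pos 0: 'w' vs 'b' !=
  Pos 1: 'o' vs 'e' !=
  Pos 2: 'r' vs 's' !=
  Pos 3: 'e' vs 't' !=
Hamming distance = 4


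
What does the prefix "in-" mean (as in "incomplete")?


Prefix: in-
Example: incomplete = in- + complete
Meaning = not / into


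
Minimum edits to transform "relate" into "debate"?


Word 1: "relate" (length 6)
Word 2: "debate" (length 6)
One optimal edit sequence (insert/delete/substitute each cost 1):
  1. substitute 'r' -> 'd'  (+1)
  2. keep 'e'
  3. substitute 'l' -> 'b'  (+1)
  4. keep 'a'
  5. keep 't'
  6. keep 'e'
Total edit operations: 2
Edit distance = 2


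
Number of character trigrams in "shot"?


Word: "shot" (length 4)
Number of 3-grams = length - 3 + 1 = 4 - 3 + 1
= 2


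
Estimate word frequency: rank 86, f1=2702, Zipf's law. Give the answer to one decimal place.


Zipf's law: f(r) = f(1) / r
f(1) = 2702
f(86) = 2702 / 86
= 31.4 occurrences


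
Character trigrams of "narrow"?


Word: "narrow" (length 6)
Number of trigrams = 6 - 3 + 1 = 4
  Position 0: "nar"
  Position 1: "arr"
  Position 2: "rro"
  Position 3: "row"
Trigrams = "nar", "arr", "rro", "row"


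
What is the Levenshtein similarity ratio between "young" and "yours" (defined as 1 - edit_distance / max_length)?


Word 1: "young" (length 5)
Word 2: "yours" (length 5)
One optimal edit sequence:
  1. keep 'y'
  2. keep 'o'
  3. keep 'u'
  4. substitute 'n' -> 'r'  (+1)
  5. substitute 'g' -> 's'  (+1)
Edit distance = 2
Max length = max(5, 5) = 5
Similarity = 1 - 2/5
= 0.6000


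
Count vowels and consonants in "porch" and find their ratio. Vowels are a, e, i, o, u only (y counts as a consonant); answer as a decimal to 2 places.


Word: "porch"
Vowels (a,e,i,o,u): 1
Consonants: 4
Ratio = 1/4
= 0.25


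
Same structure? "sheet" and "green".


Pattern of "sheet": [0, 1, 2, 2, 3]
Pattern of "green": [0, 1, 2, 2, 3]
Patterns match
Same pattern = Yes


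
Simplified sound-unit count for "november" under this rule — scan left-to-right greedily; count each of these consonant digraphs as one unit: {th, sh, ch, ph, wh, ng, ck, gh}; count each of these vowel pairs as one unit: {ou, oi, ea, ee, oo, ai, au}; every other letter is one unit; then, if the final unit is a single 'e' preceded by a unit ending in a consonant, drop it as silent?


Word: "november" (8 letters)
Left-to-right scan:
  (1) 'n' (letter)
  (2) 'o' (letter)
  (3) 'v' (letter)
  (4) 'e' (letter)
  (5) 'm' (letter)
  (6) 'b' (letter)
  (7) 'e' (letter)
  (8) 'r' (letter)
Units from scan: 8
Sound units = 8 units


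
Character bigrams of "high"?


Word: "high" (length 4)
Number of bigrams = 4 - 2 + 1 = 3
  Position 0: "hi"
  Position 1: "ig"
  Position 2: "gh"
Bigrams = "hi", "ig", "gh"


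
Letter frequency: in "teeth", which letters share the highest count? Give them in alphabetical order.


Word: "teeth"
Letter counts:
  'e': 2
  'h': 1
  't': 2
Maximum count = 2
Most frequent = 'e', 't' (2 times each)


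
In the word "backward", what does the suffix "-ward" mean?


Suffix: -ward
Example: backward = back + -ward
Meaning = in the direction of


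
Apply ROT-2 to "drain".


Word: "drain"
Shift: 2
Each letter → (letter + shift) mod 26:
  'd' (3) + 2 = 5 → 'f'
  'r' (17) + 2 = 19 → 't'
  'a' (0) + 2 = 2 → 'c'
  'i' (8) + 2 = 10 → 'k'
  'n' (13) + 2 = 15 → 'p'
Result = "ftckp"


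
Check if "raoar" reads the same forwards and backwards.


Word: "raoar"
Reversed: "raoar"
Forward == Backward? raoar == raoar
Palindrome = Yes


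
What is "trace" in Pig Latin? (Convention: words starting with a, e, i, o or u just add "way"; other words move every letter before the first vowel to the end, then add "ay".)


Word: "trace"
Starts with consonant(s) → move to end, add 'ay'
Consonant cluster: "tr"
Pig Latin = "acetray"


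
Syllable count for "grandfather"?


Word: "grandfather"
Syllable breakdown: grand / fa / ther
Counting: 3 parts
= 3 syllables


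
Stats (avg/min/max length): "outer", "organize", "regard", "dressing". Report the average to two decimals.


Lengths: "outer"=5, "organize"=8, "regard"=6, "dressing"=8
Sum = 27, Count = 4
Average = 27/4 = 6.75
= avg=6.75, min=5, max=8


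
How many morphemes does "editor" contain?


Word: "editor"
Morphemes: edit + -or
Each morpheme carries meaning
= 2 morphemes


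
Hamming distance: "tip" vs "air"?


Comparing character by character (same length = 3):
  Pos 0: 't' vs 'a' !=
  Pos 1: 'i' vs 'i' =
  Pos 2: 'p' vs 'r' !=
Hamming distance = 2


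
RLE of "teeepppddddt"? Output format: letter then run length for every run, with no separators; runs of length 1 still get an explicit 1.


String: "teeepppddddt"
Scanning for consecutive runs:
  't' x 1
  'e' x 3
  'p' x 3
  'd' x 4
  't' x 1
RLE = "t1e3p3d4t1"


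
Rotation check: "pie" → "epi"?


Word: "pie", Candidate: "epi"
Method: check if candidate is substring of word+word
"piepie" contains "epi"? Yes
Is rotation = Yes


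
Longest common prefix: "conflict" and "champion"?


Word 1: "conflict"
Word 2: "champion"
Comparing from start:
  Pos 0: 'c' == 'c'
  Pos 1: 'o' != 'h' (stop)
LCP = "c" (length 1)


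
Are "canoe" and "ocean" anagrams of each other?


Word 1: "canoe" → sorted: aceno
Word 2: "ocean" → sorted: aceno
Same letters? aceno == aceno
Anagram = Yes


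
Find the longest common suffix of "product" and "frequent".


Word 1: "product"
Word 2: "frequent"
Comparing from end:
  Pos -1: 't' == 't'
  Pos -2: 'c' != 'n' (stop)
LCS = "t" (length 1)


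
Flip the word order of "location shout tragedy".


Original: "location shout tragedy"
Words (1..n): location | shout | tragedy
Reversed (n..1): tragedy | shout | location
Result = "tragedy shout location"


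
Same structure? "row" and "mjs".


Pattern of "row": [0, 1, 2]
Pattern of "mjs": [0, 1, 2]
Patterns match
Same pattern = Yes


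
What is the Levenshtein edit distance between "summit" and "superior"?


Word 1: "summit" (length 6)
Word 2: "superior" (length 8)
One optimal edit sequence (insert/delete/substitute each cost 1):
  1. keep 's'
  2. keep 'u'
  3. insert 'p'  (+1)
  4. substitute 'm' -> 'e'  (+1)
  5. substitute 'm' -> 'r'  (+1)
  6. keep 'i'
  7. insert 'o'  (+1)
  8. substitute 't' -> 'r'  (+1)
Total edit operations: 5
Edit distance = 5


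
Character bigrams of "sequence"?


Word: "sequence" (length 8)
Number of bigrams = 8 - 2 + 1 = 7
  Position 0: "se"
  Position 1: "eq"
  Position 2: "qu"
  Position 3: "ue"
  Position 4: "en"
  Position 5: "nc"
  Position 6: "ce"
Bigrams = "se", "eq", "qu", "ue", "en", "nc", "ce"


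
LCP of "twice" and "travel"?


Word 1: "twice"
Word 2: "travel"
Comparing from start:
  Pos 0: 't' == 't'
  Pos 1: 'w' != 'r' (stop)
LCP = "t" (length 1)


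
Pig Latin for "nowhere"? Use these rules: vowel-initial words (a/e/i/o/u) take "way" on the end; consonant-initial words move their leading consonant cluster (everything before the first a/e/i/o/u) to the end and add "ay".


Word: "nowhere"
Starts with consonant(s) → move to end, add 'ay'
Consonant cluster: "n"
Pig Latin = "owherenay"


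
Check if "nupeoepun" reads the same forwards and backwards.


Word: "nupeoepun"
Reversed: "nupeoepun"
Forward == Backward? nupeoepun == nupeoepun
Palindrome = Yes


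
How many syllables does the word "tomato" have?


Word: "tomato"
Syllable breakdown: to | ma | to
Counting: 3 parts
= 3 syllables


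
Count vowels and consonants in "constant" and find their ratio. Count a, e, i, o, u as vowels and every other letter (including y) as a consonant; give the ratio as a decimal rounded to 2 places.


Word: "constant"
Vowels (a,e,i,o,u): 2
Consonants: 6
Ratio = 2/6
= 0.33


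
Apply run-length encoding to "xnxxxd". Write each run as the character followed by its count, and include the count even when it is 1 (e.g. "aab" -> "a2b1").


String: "xnxxxd"
Scanning for consecutive runs:
  'x' x 1
  'n' x 1
  'x' x 3
  'd' x 1
RLE = "x1n1x3d1"


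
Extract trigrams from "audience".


Word: "audience" (length 8)
Number of trigrams = 8 - 3 + 1 = 6
  Position 0: "aud"
  Position 1: "udi"
  Position 2: "die"
  Position 3: "ien"
  Position 4: "enc"
  Position 5: "nce"
Trigrams = "aud", "udi", "die", "ien", "enc", "nce"


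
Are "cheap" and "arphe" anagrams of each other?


Word 1: "cheap" → sorted: acehp
Word 2: "arphe" → sorted: aehpr
Same letters? acehp != aehpr
Anagram = No


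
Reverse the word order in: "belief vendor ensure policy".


Original: "belief vendor ensure policy"
Words (1..n): belief | vendor | ensure | policy
Reversed (n..1): policy | ensure | vendor | belief
Result = "policy ensure vendor belief"


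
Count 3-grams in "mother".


Word: "mother" (length 6)
Number of 3-grams = length - 3 + 1 = 6 - 3 + 1
= 4


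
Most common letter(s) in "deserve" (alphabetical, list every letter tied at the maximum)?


Word: "deserve"
Letter counts:
  'd': 1
  'e': 3
  'r': 1
  's': 1
  'v': 1
Maximum count = 3
Most frequent = 'e' (3 times each)


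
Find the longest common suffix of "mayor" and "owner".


Word 1: "mayor"
Word 2: "owner"
Comparing from end:
  Pos -1: 'r' == 'r'
  Pos -2: 'o' != 'e' (stop)
LCS = "r" (length 1)


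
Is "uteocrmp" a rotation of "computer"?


Word: "computer", Candidate: "uteocrmp"
Method: check if candidate is substring of word+word
"computercomputer" contains "uteocrmp"? No
Is rotation = No


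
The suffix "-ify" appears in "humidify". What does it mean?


Suffix: -ify
As in: humidify -> humid + -ify
Meaning = to make


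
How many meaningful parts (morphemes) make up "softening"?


Word: "softening"
Morphemes: soft / -en / -ing
Each morpheme carries meaning
= 3 morphemes


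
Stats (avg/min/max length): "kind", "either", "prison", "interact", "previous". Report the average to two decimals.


Lengths: "kind"=4, "either"=6, "prison"=6, "interact"=8, "previous"=8
Sum = 32, Count = 5
Average = 32/5 = 6.40
= avg=6.40, min=4, max=8


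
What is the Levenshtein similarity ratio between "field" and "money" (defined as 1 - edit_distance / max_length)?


Word 1: "field" (length 5)
Word 2: "money" (length 5)
One optimal edit sequence:
  1. substitute 'f' -> 'm'  (+1)
  2. substitute 'i' -> 'o'  (+1)
  3. substitute 'e' -> 'n'  (+1)
  4. substitute 'l' -> 'e'  (+1)
  5. substitute 'd' -> 'y'  (+1)
Edit distance = 5
Max length = max(5, 5) = 5
Similarity = 1 - 5/5
= 0.0000


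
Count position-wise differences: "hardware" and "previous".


Comparing character by character (same length = 8):
  Pos 0: 'h' vs 'p' !=
  Pos 1: 'a' vs 'r' !=
  Pos 2: 'r' vs 'e' !=
  Pos 3: 'd' vs 'v' !=
  Pos 4: 'w' vs 'i' !=
  Pos 5: 'a' vs 'o' !=
  Pos 6: 'r' vs 'u' !=
  Pos 7: 'e' vs 's' !=
Hamming distance = 8


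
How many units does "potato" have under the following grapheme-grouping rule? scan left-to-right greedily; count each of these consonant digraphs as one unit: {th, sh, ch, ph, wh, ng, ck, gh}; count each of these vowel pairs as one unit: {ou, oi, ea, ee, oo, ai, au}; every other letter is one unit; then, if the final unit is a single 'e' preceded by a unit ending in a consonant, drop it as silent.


Word: "potato" (6 letters)
Left-to-right scan:
  1. 'p' (letter)
  2. 'o' (letter)
  3. 't' (letter)
  4. 'a' (letter)
  5. 't' (letter)
  6. 'o' (letter)
Units from scan: 6
Sound units = 6 units


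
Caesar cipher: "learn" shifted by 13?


Word: "learn"
Shift: 13
Each letter → (letter + shift) mod 26:
  'l' (11) + 13 = 24 → 'y'
  'e' (4) + 13 = 17 → 'r'
  'a' (0) + 13 = 13 → 'n'
  'r' (17) + 13 = 4 → 'e'
  'n' (13) + 13 = 0 → 'a'
Result = "yrnea"


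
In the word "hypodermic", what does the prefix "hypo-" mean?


Prefix: hypo-
As in: hypodermic -> hypo- + dermic
Meaning = under / below normal


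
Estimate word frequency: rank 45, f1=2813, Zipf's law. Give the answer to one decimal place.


Zipf's law: f(r) = f(1) / r
f(1) = 2813
f(45) = 2813 / 45
= 62.5 occurrences


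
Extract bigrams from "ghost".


Word: "ghost" (length 5)
Number of bigrams = 5 - 2 + 1 = 4
  Position 0: "gh"
  Position 1: "ho"
  Position 2: "os"
  Position 3: "st"
Bigrams = "gh", "ho", "os", "st"


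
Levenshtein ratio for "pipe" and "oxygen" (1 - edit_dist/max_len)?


Word 1: "pipe" (length 4)
Word 2: "oxygen" (length 6)
One optimal edit sequence:
  1. insert 'o'  (+1)
  2. substitute 'p' -> 'x'  (+1)
  3. substitute 'i' -> 'y'  (+1)
  4. substitute 'p' -> 'g'  (+1)
  5. keep 'e'
  6. insert 'n'  (+1)
Edit distance = 5
Max length = max(4, 6) = 6
Similarity = 1 - 5/6
= 0.1667


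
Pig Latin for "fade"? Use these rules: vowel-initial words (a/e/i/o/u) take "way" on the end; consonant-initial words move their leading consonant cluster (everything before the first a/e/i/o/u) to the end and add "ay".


Word: "fade"
Starts with consonant(s) → move to end, add 'ay'
Consonant cluster: "f"
Pig Latin = "adefay"


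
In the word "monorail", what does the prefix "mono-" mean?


Prefix: mono-
As in: monorail -> mono- + rail
Meaning = one


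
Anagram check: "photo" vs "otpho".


Word 1: "photo" → sorted: hoopt
Word 2: "otpho" → sorted: hoopt
Same letters? hoopt == hoopt
Anagram = Yes


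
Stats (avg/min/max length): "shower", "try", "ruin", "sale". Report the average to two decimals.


Lengths: "shower"=6, "try"=3, "ruin"=4, "sale"=4
Sum = 17, Count = 4
Average = 17/4 = 4.25
= avg=4.25, min=3, max=6


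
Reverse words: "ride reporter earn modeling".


Original: "ride reporter earn modeling"
Words (1..n): ride | reporter | earn | modeling
Reversed (n..1): modeling | earn | reporter | ride
Result = "modeling earn reporter ride"


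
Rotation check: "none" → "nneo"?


Word: "none", Candidate: "nneo"
Method: check if candidate is substring of word+word
"nonenone" contains "nneo"? No
Is rotation = No


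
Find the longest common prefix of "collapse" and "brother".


Word 1: "collapse"
Word 2: "brother"
Comparing from start:
  Pos 0: 'c' != 'b' (stop)
LCP = "" (length 0)


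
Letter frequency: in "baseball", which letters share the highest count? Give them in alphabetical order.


Word: "baseball"
Letter counts:
  'a': 2
  'b': 2
  'e': 1
  'l': 2
  's': 1
Maximum count = 2
Most frequent = 'a', 'b', 'l' (2 times each)


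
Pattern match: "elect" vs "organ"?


Pattern of "elect": [0, 1, 0, 2, 3]
Pattern of "organ": [0, 1, 2, 3, 4]
Patterns do not match
Same pattern = No


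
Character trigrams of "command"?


Word: "command" (length 7)
Number of trigrams = 7 - 3 + 1 = 5
  Position 0: "com"
  Position 1: "omm"
  Position 2: "mma"
  Position 3: "man"
  Position 4: "and"
Trigrams = "com", "omm", "mma", "man", "and"
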